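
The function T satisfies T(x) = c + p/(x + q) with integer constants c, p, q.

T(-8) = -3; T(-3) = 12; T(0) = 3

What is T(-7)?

-4

(T(x) − c)(x + q) = p for each data point; the three points give a linear system in c and q, then p follows.
Solving: c = 0, q = 4, p = 12, so T(x) = 12/(x + 4).
Then T(-7) = 0 + 12/(-3) = -4.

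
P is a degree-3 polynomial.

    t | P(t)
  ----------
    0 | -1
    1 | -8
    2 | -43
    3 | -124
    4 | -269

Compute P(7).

-1268

First differences: -7, -35, -81, -145. Second differences: -28, -46, -64. Third differences: -18, -18.
Level-3 differences are constant, so P has degree 3.
Fitting a degree-3 polynomial gives P(t) = -3t³ - 5t² + t - 1.
Then P(7) = -1268.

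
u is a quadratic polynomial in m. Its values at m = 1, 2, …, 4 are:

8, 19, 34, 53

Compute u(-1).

First differences: 11, 15, 19. Second differences: 4, 4.
Level-2 differences are constant, so u has degree 2.
Fitting a degree-2 polynomial gives u(m) = 2m² + 5m + 1.
Then u(-1) = -2.

-2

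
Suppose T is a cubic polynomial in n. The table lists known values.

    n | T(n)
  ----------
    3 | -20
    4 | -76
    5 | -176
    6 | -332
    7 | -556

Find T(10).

First differences: -56, -100, -156, -224. Second differences: -44, -56, -68. Third differences: -12, -12.
Level-3 differences are constant, so T has degree 3.
Fitting a degree-3 polynomial gives T(n) = -2n³ + 2n² + 4n + 4.
Then T(10) = -1756.

-1756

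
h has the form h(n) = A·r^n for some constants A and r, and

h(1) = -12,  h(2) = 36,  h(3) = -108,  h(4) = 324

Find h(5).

Consecutive ratio: 36/(-12) = -3, and -108/36 = -3, so r = -3.
Then A·(-3)^1 = -12 gives A = 4, and h(n) = 4·(-3)^n.
h(5) = 4·(-3)^5 = -972.

-972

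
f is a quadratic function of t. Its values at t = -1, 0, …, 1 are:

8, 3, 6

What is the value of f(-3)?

42

Write f(t) = at² + bt + c; the 3 given values yield a linear system in the 3 coefficients.
Solving, f(t) = 4t² - t + 3.
Then f(-3) = 42.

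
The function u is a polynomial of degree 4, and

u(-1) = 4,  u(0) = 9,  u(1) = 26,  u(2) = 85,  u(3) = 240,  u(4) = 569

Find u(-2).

First differences: 5, 17, 59, 155, 329. Second differences: 12, 42, 96, 174. Third differences: 30, 54, 78. Fourth differences: 24, 24.
Level-4 differences are constant, so u has degree 4.
Fitting a degree-4 polynomial gives u(x) = x^4 + 3x³ + 5x² + 8x + 9.
Then u(-2) = 5.

5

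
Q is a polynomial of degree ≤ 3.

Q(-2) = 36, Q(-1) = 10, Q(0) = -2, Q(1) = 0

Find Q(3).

First differences: -26, -12, 2. Second differences: 14, 14.
Level-2 differences are constant, so Q has degree 2.
Fitting a degree-2 polynomial gives Q(n) = 7n² - 5n - 2.
Then Q(3) = 46.

46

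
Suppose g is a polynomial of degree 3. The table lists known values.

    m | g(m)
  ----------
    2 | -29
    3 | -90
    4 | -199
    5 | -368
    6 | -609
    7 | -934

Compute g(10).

-2533

Write g(m) = am³ + bm² + cm + d; the 6 given values yield a linear system in the 4 coefficients.
Solving, g(m) = -2m³ - 6m² + 7m - 3.
Then g(10) = -2533.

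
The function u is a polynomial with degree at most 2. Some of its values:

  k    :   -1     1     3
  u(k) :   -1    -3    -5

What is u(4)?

-6

Write u(k) = ak² + bk + c; the 3 given values yield a linear system in the 3 coefficients.
Solving, the leading coefficient vanishes, and u(k) = -k - 2.
Then u(4) = -6.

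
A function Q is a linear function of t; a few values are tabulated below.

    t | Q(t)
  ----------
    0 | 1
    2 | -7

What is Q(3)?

-11

Write Q(t) = at + b; the 2 given values yield a linear system in the 2 coefficients.
Solving, Q(t) = -4t + 1.
Then Q(3) = -11.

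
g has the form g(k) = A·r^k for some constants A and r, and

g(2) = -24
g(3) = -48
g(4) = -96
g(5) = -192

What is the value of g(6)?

Consecutive ratio: -48/(-24) = 2, and -96/(-48) = 2, so r = 2.
Then A·2^2 = -24 gives A = -6, and g(k) = -6·2^k.
g(6) = -6·2^6 = -384.

-384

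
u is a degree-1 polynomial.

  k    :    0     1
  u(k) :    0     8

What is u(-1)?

-8

Write u(k) = ak + b; the 2 given values yield a linear system in the 2 coefficients.
Solving, u(k) = 8k.
Then u(-1) = -8.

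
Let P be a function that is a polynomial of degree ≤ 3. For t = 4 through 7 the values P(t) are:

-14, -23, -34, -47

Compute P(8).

-62

First differences: -9, -11, -13. Second differences: -2, -2.
Level-2 differences are constant, so P has degree 2.
Fitting a degree-2 polynomial gives P(t) = -t² + 2.
Then P(8) = -62.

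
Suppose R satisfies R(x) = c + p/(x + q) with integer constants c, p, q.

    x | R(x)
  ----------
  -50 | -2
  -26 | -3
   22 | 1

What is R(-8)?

-9

(R(x) − c)(x + q) = p for each data point; the three points give a linear system in c and q, then p follows.
Solving: c = -1, q = 2, p = 48, so R(x) = -1 + 48/(x + 2).
Then R(-8) = -1 + 48/(-6) = -9.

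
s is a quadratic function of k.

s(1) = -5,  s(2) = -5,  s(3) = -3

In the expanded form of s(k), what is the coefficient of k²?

Write s(k) = ak² + bk + c; the 3 given values yield a linear system in the 3 coefficients.
Solving, s(k) = k² - 3k - 3.
The coefficient of k² is 1.

1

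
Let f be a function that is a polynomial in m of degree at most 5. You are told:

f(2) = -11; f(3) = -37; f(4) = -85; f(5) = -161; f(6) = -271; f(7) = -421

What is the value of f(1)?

First differences: -26, -48, -76, -110, -150. Second differences: -22, -28, -34, -40. Third differences: -6, -6, -6.
Level-3 differences are constant, so f has degree 3.
Fitting a degree-3 polynomial gives f(m) = -m³ - 2m² + 3m - 1.
Then f(1) = -1.

-1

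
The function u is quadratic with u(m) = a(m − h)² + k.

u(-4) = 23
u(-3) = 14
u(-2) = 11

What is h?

-2

First differences -9, -3; second difference 6 = 2a, so a = 3.
Expanding, the m-coefficient is −2ah = -6h; matching it to the data gives h = -2, and then k = 11.
So u(m) = 3(m + 2)² + 11.
Hence h = -2.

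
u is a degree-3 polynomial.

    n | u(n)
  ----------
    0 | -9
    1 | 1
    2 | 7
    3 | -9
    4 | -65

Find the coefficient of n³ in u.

First differences: 10, 6, -16, -56. Second differences: -4, -22, -40. Third differences: -18, -18.
Level-3 differences are constant, so u has degree 3.
Fitting a degree-3 polynomial gives u(n) = -3n³ + 7n² + 6n - 9.
The coefficient of n³ is -3.

-3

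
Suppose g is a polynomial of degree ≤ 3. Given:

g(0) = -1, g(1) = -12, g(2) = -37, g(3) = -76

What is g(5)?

First differences: -11, -25, -39. Second differences: -14, -14.
Level-2 differences are constant, so g has degree 2.
Fitting a degree-2 polynomial gives g(x) = -7x² - 4x - 1.
Then g(5) = -196.

-196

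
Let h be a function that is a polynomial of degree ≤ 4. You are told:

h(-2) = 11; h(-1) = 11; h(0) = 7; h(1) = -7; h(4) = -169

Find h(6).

Write h(k) = ak^4 + bk³ + ck² + dk + e; the 5 given values yield a linear system in the 5 coefficients.
Solving, the leading coefficient vanishes, and h(k) = -k³ - 5k² - 8k + 7.
Then h(6) = -437.

-437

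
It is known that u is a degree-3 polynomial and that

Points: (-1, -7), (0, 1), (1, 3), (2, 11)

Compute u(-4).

Write u(k) = ak³ + bk² + ck + d; the 4 given values yield a linear system in the 4 coefficients.
Solving, u(k) = 2k³ - 3k² + 3k + 1.
Then u(-4) = -187.

-187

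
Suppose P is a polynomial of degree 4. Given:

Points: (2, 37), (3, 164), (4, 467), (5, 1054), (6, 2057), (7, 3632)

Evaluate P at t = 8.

5959

Write P(t) = at^4 + bt³ + ct² + dt + e; the 6 given values yield a linear system in the 5 coefficients.
Solving, P(t) = t^4 + 4t³ - 3t² + t - 1.
Then P(8) = 5959.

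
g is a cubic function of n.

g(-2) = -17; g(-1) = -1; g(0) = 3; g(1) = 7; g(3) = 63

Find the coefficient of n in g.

Write g(n) = an³ + bn² + cn + d; the 5 given values yield a linear system in the 4 coefficients.
Solving, g(n) = 2n³ + 2n + 3.
The coefficient of n is 2.

2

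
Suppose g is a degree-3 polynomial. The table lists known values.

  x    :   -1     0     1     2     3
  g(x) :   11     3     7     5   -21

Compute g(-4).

First differences: -8, 4, -2, -26. Second differences: 12, -6, -24. Third differences: -18, -18.
Level-3 differences are constant, so g has degree 3.
Fitting a degree-3 polynomial gives g(x) = -3x³ + 6x² + x + 3.
Then g(-4) = 287.

287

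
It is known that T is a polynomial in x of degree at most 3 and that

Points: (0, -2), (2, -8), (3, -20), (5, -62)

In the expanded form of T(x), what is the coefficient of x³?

0

Write T(x) = ax³ + bx² + cx + d; the 4 given values yield a linear system in the 4 coefficients.
Solving, the leading coefficient vanishes, and T(x) = -3x² + 3x - 2.
The coefficient of x³ is 0.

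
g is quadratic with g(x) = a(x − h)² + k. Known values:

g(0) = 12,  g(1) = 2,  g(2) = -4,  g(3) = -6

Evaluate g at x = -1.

26

First differences -10, -6, -2; second difference 4 = 2a, so a = 2.
Expanding, the x-coefficient is −2ah = -4h; matching it to the data gives h = 3, and then k = -6.
So g(x) = 2(x − 3)² − 6.
g(-1) = 2·(-4)² − 6 = 26.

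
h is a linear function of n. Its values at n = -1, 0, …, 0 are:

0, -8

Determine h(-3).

16

Write h(n) = an + b; the 2 given values yield a linear system in the 2 coefficients.
Solving, h(n) = -8n - 8.
Then h(-3) = 16.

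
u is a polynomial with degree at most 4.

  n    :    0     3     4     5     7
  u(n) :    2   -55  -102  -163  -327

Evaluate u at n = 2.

Write u(n) = an^4 + bn³ + cn² + dn + e; the 5 given values yield a linear system in the 5 coefficients.
Solving, the top 2 coefficients vanish, and u(n) = -7n² + 2n + 2.
Then u(2) = -22.

-22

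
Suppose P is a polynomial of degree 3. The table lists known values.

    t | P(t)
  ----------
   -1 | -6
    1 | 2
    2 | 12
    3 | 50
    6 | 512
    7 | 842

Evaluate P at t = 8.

Write P(t) = at³ + bt² + ct + d; the 6 given values yield a linear system in the 4 coefficients.
Solving, P(t) = 3t³ - 4t² + t + 2.
Then P(8) = 1290.

1290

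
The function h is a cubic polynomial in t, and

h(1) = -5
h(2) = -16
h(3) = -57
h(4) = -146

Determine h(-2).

Write h(t) = at³ + bt² + ct + d; the 4 given values yield a linear system in the 4 coefficients.
Solving, h(t) = -3t³ + 3t² + t - 6.
Then h(-2) = 28.

28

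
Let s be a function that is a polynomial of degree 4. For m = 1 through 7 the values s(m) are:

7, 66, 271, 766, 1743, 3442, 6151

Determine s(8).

10206

First differences: 59, 205, 495, 977, 1699, 2709. Second differences: 146, 290, 482, 722, 1010. Third differences: 144, 192, 240, 288. Fourth differences: 48, 48, 48.
Level-4 differences are constant, so s has degree 4.
Extending the table by one column gives the next first difference 4055, so s(8) = 6151 + 4055 = 10206.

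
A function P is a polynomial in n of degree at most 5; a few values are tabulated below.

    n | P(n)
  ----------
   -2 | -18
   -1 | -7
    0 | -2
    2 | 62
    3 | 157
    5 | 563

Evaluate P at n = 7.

1377

Write P(n) = an^5 + bn^4 + cn³ + dn² + en + p; the 6 given values yield a linear system in the 6 coefficients.
Solving, the top 2 coefficients vanish, and P(n) = 3n³ + 6n² + 8n - 2.
Then P(7) = 1377.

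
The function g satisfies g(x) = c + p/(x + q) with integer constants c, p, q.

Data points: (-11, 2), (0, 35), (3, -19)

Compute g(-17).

(g(x) − c)(x + q) = p for each data point; the three points give a linear system in c and q, then p follows.
Solving: c = -1, q = -1, p = -36, so g(x) = -1 − 36/(x − 1).
Then g(-17) = -1 − 36/(-18) = 1.

1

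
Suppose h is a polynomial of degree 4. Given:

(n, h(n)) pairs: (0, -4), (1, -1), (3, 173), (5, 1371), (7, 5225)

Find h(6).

2834

Write h(n) = an^4 + bn³ + cn² + dn + e; the 5 given values yield a linear system in the 5 coefficients.
Solving, h(n) = 2n^4 + 2n³ - 6n² + 5n - 4.
Then h(6) = 2834.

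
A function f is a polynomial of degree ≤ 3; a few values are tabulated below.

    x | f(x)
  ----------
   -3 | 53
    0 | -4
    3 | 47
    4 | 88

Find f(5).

141

Write f(x) = ax³ + bx² + cx + d; the 4 given values yield a linear system in the 4 coefficients.
Solving, the leading coefficient vanishes, and f(x) = 6x² - x - 4.
Then f(5) = 141.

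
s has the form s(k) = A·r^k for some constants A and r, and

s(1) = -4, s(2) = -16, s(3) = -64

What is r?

Consecutive ratio: -16/(-4) = 4, and -64/(-16) = 4, so r = 4.
Then A·4^1 = -4 gives A = -1, and s(k) = -1·4^k.

4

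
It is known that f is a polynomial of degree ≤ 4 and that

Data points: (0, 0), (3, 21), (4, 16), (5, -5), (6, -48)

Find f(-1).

1

Write f(k) = ak^4 + bk³ + ck² + dk + e; the 5 given values yield a linear system in the 5 coefficients.
Solving, the leading coefficient vanishes, and f(k) = -k³ + 4k² + 4k.
Then f(-1) = 1.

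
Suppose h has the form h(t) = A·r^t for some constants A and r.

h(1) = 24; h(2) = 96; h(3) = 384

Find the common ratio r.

Consecutive ratio: 96/24 = 4, and 384/96 = 4, so r = 4.
Then A·4^1 = 24 gives A = 6, and h(t) = 6·4^t.

4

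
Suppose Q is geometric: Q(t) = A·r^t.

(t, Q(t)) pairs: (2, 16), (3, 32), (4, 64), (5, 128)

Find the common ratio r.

Consecutive ratio: 32/16 = 2, and 64/32 = 2, so r = 2.
Then A·2^2 = 16 gives A = 4, and Q(t) = 4·2^t.

2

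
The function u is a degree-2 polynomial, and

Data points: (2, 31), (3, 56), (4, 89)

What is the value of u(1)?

Write u(k) = ak² + bk + c; the 3 given values yield a linear system in the 3 coefficients.
Solving, u(k) = 4k² + 5k + 5.
Then u(1) = 14.

14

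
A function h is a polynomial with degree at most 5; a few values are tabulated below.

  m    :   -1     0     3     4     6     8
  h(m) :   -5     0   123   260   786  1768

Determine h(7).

Write h(m) = am^5 + bm^4 + cm³ + dm² + em + p; the 6 given values yield a linear system in the 6 coefficients.
Solving, the top 2 coefficients vanish, and h(m) = 3m³ + 3m² + 5m.
Then h(7) = 1211.

1211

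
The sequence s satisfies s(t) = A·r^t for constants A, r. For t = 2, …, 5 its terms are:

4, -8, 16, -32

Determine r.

Consecutive ratio: -8/4 = -2, and 16/(-8) = -2, so r = -2.
Then A·(-2)^2 = 4 gives A = 1, and s(t) = 1·(-2)^t.

-2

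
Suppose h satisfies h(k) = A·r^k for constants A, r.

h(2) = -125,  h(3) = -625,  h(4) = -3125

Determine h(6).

Consecutive ratio: -625/(-125) = 5, and -3125/(-625) = 5, so r = 5.
Then A·5^2 = -125 gives A = -5, and h(k) = -5·5^k.
h(6) = -5·5^6 = -78125.

-78125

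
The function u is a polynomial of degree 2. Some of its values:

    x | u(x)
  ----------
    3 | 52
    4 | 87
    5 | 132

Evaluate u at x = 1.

Write u(x) = ax² + bx + c; the 3 given values yield a linear system in the 3 coefficients.
Solving, u(x) = 5x² + 7.
Then u(1) = 12.

12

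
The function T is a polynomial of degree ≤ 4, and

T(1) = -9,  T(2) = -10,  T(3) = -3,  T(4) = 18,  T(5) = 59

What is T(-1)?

-7

First differences: -1, 7, 21, 41. Second differences: 8, 14, 20. Third differences: 6, 6.
Level-3 differences are constant, so T has degree 3.
Fitting a degree-3 polynomial gives T(n) = n³ - 2n² - 2n - 6.
Then T(-1) = -7.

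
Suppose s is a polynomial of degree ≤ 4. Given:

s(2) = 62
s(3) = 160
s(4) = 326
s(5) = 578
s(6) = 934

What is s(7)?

First differences: 98, 166, 252, 356. Second differences: 68, 86, 104. Third differences: 18, 18.
Level-3 differences are constant, so s has degree 3.
Extending the table by one column gives the next first difference 478, so s(7) = 934 + 478 = 1412.

1412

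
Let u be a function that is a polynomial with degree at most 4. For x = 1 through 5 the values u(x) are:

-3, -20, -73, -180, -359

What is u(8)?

First differences: -17, -53, -107, -179. Second differences: -36, -54, -72. Third differences: -18, -18.
Level-3 differences are constant, so u has degree 3.
Fitting a degree-3 polynomial gives u(x) = -3x³ + 4x - 4.
Then u(8) = -1508.

-1508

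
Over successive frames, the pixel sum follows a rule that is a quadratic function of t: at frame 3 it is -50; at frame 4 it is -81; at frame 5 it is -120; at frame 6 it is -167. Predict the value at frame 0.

-5

Write the value at t as h(t).
First differences: -31, -39, -47. Second differences: -8, -8.
Level-2 differences are constant, so h has degree 2.
Fitting a degree-2 polynomial gives h(t) = -4t² - 3t - 5.
Then h(0) = -5.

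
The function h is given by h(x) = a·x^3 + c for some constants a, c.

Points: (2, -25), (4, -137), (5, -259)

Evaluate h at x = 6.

-441

From h(2) = -25 and h(4) = -137: 8a + c = -25 and 64a + c = -137.
Subtracting: 56a = -112, so a = -2; then c = -25 − (-2)·8 = -9.
So h(x) = -2x³ − 9, and h(6) = -441.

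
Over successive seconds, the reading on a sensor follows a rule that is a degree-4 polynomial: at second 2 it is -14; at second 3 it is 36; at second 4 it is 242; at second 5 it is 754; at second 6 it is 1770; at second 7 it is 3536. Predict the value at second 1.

-10

Write the value at t as g(t).
Write g(t) = at^4 + bt³ + ct² + dt + e; the 6 given values yield a linear system in the 5 coefficients.
Solving, g(t) = 2t^4 - 3t³ - 5t² + 2t - 6.
Then g(1) = -10.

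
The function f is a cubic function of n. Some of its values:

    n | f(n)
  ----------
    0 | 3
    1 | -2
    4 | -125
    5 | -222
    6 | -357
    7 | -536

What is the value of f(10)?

-1397

Write f(n) = an³ + bn² + cn + d; the 6 given values yield a linear system in the 4 coefficients.
Solving, f(n) = -n³ - 4n² + 3.
Then f(10) = -1397.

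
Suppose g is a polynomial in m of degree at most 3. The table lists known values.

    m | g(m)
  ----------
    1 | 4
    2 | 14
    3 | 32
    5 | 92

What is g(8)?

Write g(m) = am³ + bm² + cm + d; the 4 given values yield a linear system in the 4 coefficients.
Solving, the leading coefficient vanishes, and g(m) = 4m² - 2m + 2.
Then g(8) = 242.

242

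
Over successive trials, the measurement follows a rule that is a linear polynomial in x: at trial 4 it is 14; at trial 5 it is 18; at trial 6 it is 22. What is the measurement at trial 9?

34

Write the value at x as Q(x).
First differences: 4, 4.
Level-1 differences are constant, so Q has degree 1.
Fitting a degree-1 polynomial gives Q(x) = 4x - 2.
Then Q(9) = 34.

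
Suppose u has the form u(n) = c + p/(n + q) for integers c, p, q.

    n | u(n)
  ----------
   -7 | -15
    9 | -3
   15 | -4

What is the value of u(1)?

(u(n) − c)(n + q) = p for each data point; the three points give a linear system in c and q, then p follows.
Solving: c = -6, q = 3, p = 36, so u(n) = -6 + 36/(n + 3).
Then u(1) = -6 + 36/4 = 3.

3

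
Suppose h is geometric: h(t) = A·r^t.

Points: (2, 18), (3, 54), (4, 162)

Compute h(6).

1458

Consecutive ratio: 54/18 = 3, and 162/54 = 3, so r = 3.
Then A·3^2 = 18 gives A = 2, and h(t) = 2·3^t.
h(6) = 2·3^6 = 1458.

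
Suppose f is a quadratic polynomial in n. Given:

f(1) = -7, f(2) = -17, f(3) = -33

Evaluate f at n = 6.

Write f(n) = an² + bn + c; the 3 given values yield a linear system in the 3 coefficients.
Solving, f(n) = -3n² - n - 3.
Then f(6) = -117.

-117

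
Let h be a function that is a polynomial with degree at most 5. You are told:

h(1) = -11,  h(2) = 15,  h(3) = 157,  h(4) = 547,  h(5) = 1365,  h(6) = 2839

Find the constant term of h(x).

-5

First differences: 26, 142, 390, 818, 1474. Second differences: 116, 248, 428, 656. Third differences: 132, 180, 228. Fourth differences: 48, 48.
Level-4 differences are constant, so h has degree 4.
Fitting a degree-4 polynomial gives h(x) = 2x^4 + 2x³ - 4x² - 6x - 5.
The constant term is h(0) = -5.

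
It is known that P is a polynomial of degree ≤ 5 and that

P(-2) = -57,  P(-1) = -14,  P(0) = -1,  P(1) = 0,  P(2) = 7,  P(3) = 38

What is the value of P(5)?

244

Write P(m) = am^5 + bm^4 + cm³ + dm² + em + p; the 6 given values yield a linear system in the 6 coefficients.
Solving, the top 2 coefficients vanish, and P(m) = 3m³ - 6m² + 4m - 1.
Then P(5) = 244.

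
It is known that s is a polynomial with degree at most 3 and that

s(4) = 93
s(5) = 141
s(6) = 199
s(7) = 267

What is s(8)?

345

First differences: 48, 58, 68. Second differences: 10, 10.
Level-2 differences are constant, so s has degree 2.
Extending the table by one column gives the next first difference 78, so s(8) = 267 + 78 = 345.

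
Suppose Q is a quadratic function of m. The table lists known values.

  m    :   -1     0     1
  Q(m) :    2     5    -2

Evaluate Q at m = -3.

-34

Write Q(m) = am² + bm + c; the 3 given values yield a linear system in the 3 coefficients.
Solving, Q(m) = -5m² - 2m + 5.
Then Q(-3) = -34.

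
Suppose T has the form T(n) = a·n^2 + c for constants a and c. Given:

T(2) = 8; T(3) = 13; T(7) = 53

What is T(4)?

From T(2) = 8 and T(3) = 13: 4a + c = 8 and 9a + c = 13.
Subtracting: 5a = 5, so a = 1; then c = 8 − 1·4 = 4.
So T(n) = 1n² + 4, and T(4) = 20.

20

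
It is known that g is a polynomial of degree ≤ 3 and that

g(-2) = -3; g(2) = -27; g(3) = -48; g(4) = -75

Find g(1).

-12

Write g(n) = an³ + bn² + cn + d; the 4 given values yield a linear system in the 4 coefficients.
Solving, the leading coefficient vanishes, and g(n) = -3n² - 6n - 3.
Then g(1) = -12.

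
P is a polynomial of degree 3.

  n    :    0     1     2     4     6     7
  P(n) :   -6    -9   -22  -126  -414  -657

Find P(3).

-57

Write P(n) = an³ + bn² + cn + d; the 6 given values yield a linear system in the 4 coefficients.
Solving, P(n) = -2n³ + n² - 2n - 6.
Then P(3) = -57.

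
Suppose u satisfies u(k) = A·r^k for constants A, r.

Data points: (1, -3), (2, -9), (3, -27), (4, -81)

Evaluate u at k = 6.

-729

Consecutive ratio: -9/(-3) = 3, and -27/(-9) = 3, so r = 3.
Then A·3^1 = -3 gives A = -1, and u(k) = -1·3^k.
u(6) = -1·3^6 = -729.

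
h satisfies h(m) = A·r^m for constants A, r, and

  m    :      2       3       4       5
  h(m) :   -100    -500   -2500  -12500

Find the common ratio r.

5

Consecutive ratio: -500/(-100) = 5, and -2500/(-500) = 5, so r = 5.
Then A·5^2 = -100 gives A = -4, and h(m) = -4·5^m.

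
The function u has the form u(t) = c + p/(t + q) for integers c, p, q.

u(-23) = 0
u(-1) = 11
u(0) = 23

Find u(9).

(u(t) − c)(t + q) = p for each data point; the three points give a linear system in c and q, then p follows.
Solving: c = -1, q = -1, p = -24, so u(t) = -1 − 24/(t − 1).
Then u(9) = -1 − 24/8 = -4.

-4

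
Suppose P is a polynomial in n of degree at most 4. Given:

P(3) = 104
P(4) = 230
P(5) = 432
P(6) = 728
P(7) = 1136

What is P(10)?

3212

First differences: 126, 202, 296, 408. Second differences: 76, 94, 112. Third differences: 18, 18.
Level-3 differences are constant, so P has degree 3.
Fitting a degree-3 polynomial gives P(n) = 3n³ + 2n² + n + 2.
Then P(10) = 3212.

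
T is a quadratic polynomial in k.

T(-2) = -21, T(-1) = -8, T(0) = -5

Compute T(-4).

Write T(k) = ak² + bk + c; the 3 given values yield a linear system in the 3 coefficients.
Solving, T(k) = -5k² - 2k - 5.
Then T(-4) = -77.

-77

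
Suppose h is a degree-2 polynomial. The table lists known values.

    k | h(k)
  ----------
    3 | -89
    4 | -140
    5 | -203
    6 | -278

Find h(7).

Write h(k) = ak² + bk + c; the 4 given values yield a linear system in the 3 coefficients.
Solving, h(k) = -6k² - 9k - 8.
Then h(7) = -365.

-365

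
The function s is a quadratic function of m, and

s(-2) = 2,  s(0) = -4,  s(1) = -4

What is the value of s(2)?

-2

Write s(m) = am² + bm + c; the 3 given values yield a linear system in the 3 coefficients.
Solving, s(m) = m² - m - 4.
Then s(2) = -2.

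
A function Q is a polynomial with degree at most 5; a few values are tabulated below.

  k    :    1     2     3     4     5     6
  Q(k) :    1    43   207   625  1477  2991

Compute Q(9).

14505

First differences: 42, 164, 418, 852, 1514. Second differences: 122, 254, 434, 662. Third differences: 132, 180, 228. Fourth differences: 48, 48.
Level-4 differences are constant, so Q has degree 4.
Fitting a degree-4 polynomial gives Q(k) = 2k^4 + 2k³ - k² + k - 3.
Then Q(9) = 14505.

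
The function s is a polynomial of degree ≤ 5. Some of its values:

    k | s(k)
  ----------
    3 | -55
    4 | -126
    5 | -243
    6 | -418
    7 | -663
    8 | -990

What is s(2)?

-18

First differences: -71, -117, -175, -245, -327. Second differences: -46, -58, -70, -82. Third differences: -12, -12, -12.
Level-3 differences are constant, so s has degree 3.
Fitting a degree-3 polynomial gives s(k) = -2k³ + k² - 4k + 2.
Then s(2) = -18.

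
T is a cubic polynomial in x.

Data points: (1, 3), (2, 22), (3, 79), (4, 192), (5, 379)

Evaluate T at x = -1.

7

First differences: 19, 57, 113, 187. Second differences: 38, 56, 74. Third differences: 18, 18.
Level-3 differences are constant, so T has degree 3.
Fitting a degree-3 polynomial gives T(x) = 3x³ + x² - 5x + 4.
Then T(-1) = 7.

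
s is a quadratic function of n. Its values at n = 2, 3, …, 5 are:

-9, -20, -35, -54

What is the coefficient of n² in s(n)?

-2

First differences: -11, -15, -19. Second differences: -4, -4.
Level-2 differences are constant, so s has degree 2.
Fitting a degree-2 polynomial gives s(n) = -2n² - n + 1.
The coefficient of n² is -2.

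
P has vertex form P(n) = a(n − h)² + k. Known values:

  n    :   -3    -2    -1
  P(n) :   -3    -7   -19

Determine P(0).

-39

First differences -4, -12; second difference -8 = 2a, so a = -4.
Expanding, the n-coefficient is −2ah = 8h; matching it to the data gives h = -3, and then k = -3.
So P(n) = -4(n + 3)² − 3.
P(0) = -4·3² − 3 = -39.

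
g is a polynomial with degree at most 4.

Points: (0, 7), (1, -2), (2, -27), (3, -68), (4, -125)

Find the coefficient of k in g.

-1

Write g(k) = ak^4 + bk³ + ck² + dk + e; the 5 given values yield a linear system in the 5 coefficients.
Solving, the top 2 coefficients vanish, and g(k) = -8k² - k + 7.
The coefficient of k is -1.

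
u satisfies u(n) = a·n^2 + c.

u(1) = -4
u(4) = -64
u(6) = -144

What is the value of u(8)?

From u(1) = -4 and u(4) = -64: 1a + c = -4 and 16a + c = -64.
Subtracting: 15a = -60, so a = -4; then c = -4 − (-4)·1 = 0.
So u(n) = -4n² + 0, and u(8) = -256.

-256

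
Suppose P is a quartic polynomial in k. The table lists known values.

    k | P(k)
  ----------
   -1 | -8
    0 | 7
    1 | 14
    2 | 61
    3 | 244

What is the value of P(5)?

1642

Write P(k) = ak^4 + bk³ + ck² + dk + e; the 5 given values yield a linear system in the 5 coefficients.
Solving, P(k) = 2k^4 + 4k³ - 6k² + 7k + 7.
Then P(5) = 1642.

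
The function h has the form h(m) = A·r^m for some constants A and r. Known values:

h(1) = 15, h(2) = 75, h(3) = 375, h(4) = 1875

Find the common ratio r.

5

Consecutive ratio: 75/15 = 5, and 375/75 = 5, so r = 5.
Then A·5^1 = 15 gives A = 3, and h(m) = 3·5^m.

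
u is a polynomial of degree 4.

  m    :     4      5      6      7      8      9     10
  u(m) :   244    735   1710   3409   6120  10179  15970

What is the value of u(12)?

34524

First differences: 491, 975, 1699, 2711, 4059, 5791. Second differences: 484, 724, 1012, 1348, 1732. Third differences: 240, 288, 336, 384. Fourth differences: 48, 48, 48.
Level-4 differences are constant, so u has degree 4.
Fitting a degree-4 polynomial gives u(m) = 2m^4 - 4m³ - 3m.
Then u(12) = 34524.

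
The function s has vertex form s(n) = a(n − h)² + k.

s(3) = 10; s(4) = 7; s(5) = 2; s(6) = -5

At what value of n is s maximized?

2

First differences -3, -5, -7; second difference -2 = 2a, so a = -1.
Expanding, the n-coefficient is −2ah = 2h; matching it to the data gives h = 2, and then k = 11.
So s(n) = -1(n − 2)² + 11.
Hence h = 2.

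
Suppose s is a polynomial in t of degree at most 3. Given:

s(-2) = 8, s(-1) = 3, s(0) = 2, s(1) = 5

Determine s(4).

38

Write s(t) = at³ + bt² + ct + d; the 4 given values yield a linear system in the 4 coefficients.
Solving, the leading coefficient vanishes, and s(t) = 2t² + t + 2.
Then s(4) = 38.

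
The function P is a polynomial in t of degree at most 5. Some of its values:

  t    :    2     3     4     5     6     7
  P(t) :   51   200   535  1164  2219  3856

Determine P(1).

Write P(t) = at^5 + bt^4 + ct³ + dt² + et + p; the 6 given values yield a linear system in the 6 coefficients.
Solving, the leading coefficient vanishes, and P(t) = t^4 + 4t³ + 2t² - 2t - 1.
Then P(1) = 4.

4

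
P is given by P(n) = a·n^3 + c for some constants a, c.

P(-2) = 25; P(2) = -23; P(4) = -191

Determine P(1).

From P(-2) = 25 and P(2) = -23: -8a + c = 25 and 8a + c = -23.
Subtracting: 16a = -48, so a = -3; then c = 25 − (-3)·(-8) = 1.
So P(n) = -3n³ + 1, and P(1) = -2.

-2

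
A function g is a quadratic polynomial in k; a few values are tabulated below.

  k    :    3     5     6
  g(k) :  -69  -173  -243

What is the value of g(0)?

Write g(k) = ak² + bk + c; the 3 given values yield a linear system in the 3 coefficients.
Solving, g(k) = -6k² - 4k - 3.
Then g(0) = -3.

-3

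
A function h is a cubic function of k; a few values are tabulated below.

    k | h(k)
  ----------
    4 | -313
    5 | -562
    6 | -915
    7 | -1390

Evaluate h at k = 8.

Write h(k) = ak³ + bk² + ck + d; the 4 given values yield a linear system in the 4 coefficients.
Solving, h(k) = -3k³ - 7k² - 3k + 3.
Then h(8) = -2005.

-2005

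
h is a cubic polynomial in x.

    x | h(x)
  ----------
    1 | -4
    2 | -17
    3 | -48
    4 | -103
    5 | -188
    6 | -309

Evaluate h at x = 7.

Write h(x) = ax³ + bx² + cx + d; the 6 given values yield a linear system in the 4 coefficients.
Solving, h(x) = -x³ - 3x² + 3x - 3.
Then h(7) = -472.

-472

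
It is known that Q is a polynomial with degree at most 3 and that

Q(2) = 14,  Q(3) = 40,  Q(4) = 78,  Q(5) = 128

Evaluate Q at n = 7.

264

First differences: 26, 38, 50. Second differences: 12, 12.
Level-2 differences are constant, so Q has degree 2.
Fitting a degree-2 polynomial gives Q(n) = 6n² - 4n - 2.
Then Q(7) = 264.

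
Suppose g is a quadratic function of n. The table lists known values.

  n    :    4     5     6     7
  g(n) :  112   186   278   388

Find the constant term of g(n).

First differences: 74, 92, 110. Second differences: 18, 18.
Level-2 differences are constant, so g has degree 2.
Fitting a degree-2 polynomial gives g(n) = 9n² - 7n - 4.
The constant term is g(0) = -4.

-4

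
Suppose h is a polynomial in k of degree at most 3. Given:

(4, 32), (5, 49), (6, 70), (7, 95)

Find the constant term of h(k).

Write h(k) = ak³ + bk² + ck + d; the 4 given values yield a linear system in the 4 coefficients.
Solving, the leading coefficient vanishes, and h(k) = 2k² - k + 4.
The constant term is h(0) = 4.

4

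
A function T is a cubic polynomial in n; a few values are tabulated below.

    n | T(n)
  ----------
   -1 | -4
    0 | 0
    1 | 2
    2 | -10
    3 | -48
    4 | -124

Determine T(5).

First differences: 4, 2, -12, -38, -76. Second differences: -2, -14, -26, -38. Third differences: -12, -12, -12.
Level-3 differences are constant, so T has degree 3.
Fitting a degree-3 polynomial gives T(n) = -2n³ - n² + 5n.
Then T(5) = -250.

-250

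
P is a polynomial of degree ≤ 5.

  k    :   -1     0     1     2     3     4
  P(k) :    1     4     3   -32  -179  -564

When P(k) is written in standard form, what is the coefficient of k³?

First differences: 3, -1, -35, -147, -385. Second differences: -4, -34, -112, -238. Third differences: -30, -78, -126. Fourth differences: -48, -48.
Level-4 differences are constant, so P has degree 4.
Fitting a degree-4 polynomial gives P(k) = -2k^4 - k³ + 2k + 4.
The coefficient of k³ is -1.

-1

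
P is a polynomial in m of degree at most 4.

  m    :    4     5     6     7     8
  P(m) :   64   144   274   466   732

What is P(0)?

Write P(m) = am^4 + bm³ + cm² + dm + e; the 5 given values yield a linear system in the 5 coefficients.
Solving, the leading coefficient vanishes, and P(m) = 2m³ - 5m² + 3m + 4.
The constant term is P(0) = 4.

4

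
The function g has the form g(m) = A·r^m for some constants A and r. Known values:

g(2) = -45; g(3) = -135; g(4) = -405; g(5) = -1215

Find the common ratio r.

3

Consecutive ratio: -135/(-45) = 3, and -405/(-135) = 3, so r = 3.
Then A·3^2 = -45 gives A = -5, and g(m) = -5·3^m.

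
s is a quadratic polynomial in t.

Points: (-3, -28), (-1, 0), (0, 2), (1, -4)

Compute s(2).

Write s(t) = at² + bt + c; the 4 given values yield a linear system in the 3 coefficients.
Solving, s(t) = -4t² - 2t + 2.
Then s(2) = -18.

-18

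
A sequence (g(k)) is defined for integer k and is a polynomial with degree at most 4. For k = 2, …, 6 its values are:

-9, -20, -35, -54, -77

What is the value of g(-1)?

First differences: -11, -15, -19, -23. Second differences: -4, -4, -4.
Level-2 differences are constant, so g has degree 2.
Fitting a degree-2 polynomial gives g(k) = -2k² - k + 1.
Then g(-1) = 0.

0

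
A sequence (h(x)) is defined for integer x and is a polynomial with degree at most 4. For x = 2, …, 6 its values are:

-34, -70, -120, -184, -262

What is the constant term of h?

First differences: -36, -50, -64, -78. Second differences: -14, -14, -14.
Level-2 differences are constant, so h has degree 2.
Fitting a degree-2 polynomial gives h(x) = -7x² - x - 4.
The constant term is h(0) = -4.

-4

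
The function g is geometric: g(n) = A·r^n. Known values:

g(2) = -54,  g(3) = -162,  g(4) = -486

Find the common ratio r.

Consecutive ratio: -162/(-54) = 3, and -486/(-162) = 3, so r = 3.
Then A·3^2 = -54 gives A = -6, and g(n) = -6·3^n.

3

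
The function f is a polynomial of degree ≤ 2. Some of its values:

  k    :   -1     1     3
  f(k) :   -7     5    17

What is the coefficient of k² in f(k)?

0

Write f(k) = ak² + bk + c; the 3 given values yield a linear system in the 3 coefficients.
Solving, the leading coefficient vanishes, and f(k) = 6k - 1.
The coefficient of k² is 0.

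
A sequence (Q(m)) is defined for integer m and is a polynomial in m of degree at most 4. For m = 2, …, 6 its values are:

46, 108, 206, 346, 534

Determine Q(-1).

Write Q(m) = am^4 + bm³ + cm² + dm + e; the 5 given values yield a linear system in the 5 coefficients.
Solving, the leading coefficient vanishes, and Q(m) = m³ + 9m² - 2m + 6.
Then Q(-1) = 16.

16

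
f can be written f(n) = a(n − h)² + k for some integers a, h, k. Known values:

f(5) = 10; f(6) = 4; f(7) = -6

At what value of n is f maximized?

4

First differences -6, -10; second difference -4 = 2a, so a = -2.
Expanding, the n-coefficient is −2ah = 4h; matching it to the data gives h = 4, and then k = 12.
So f(n) = -2(n − 4)² + 12.
Hence h = 4.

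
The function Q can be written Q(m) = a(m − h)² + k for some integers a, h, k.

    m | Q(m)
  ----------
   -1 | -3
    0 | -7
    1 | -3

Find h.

First differences -4, 4; second difference 8 = 2a, so a = 4.
Expanding, the m-coefficient is −2ah = -8h; matching it to the data gives h = 0, and then k = -7.
So Q(m) = 4(m + 0)² − 7.
Hence h = 0.

0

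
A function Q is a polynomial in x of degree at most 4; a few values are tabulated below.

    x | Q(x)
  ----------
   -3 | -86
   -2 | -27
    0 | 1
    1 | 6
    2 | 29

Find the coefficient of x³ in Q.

Write Q(x) = ax^4 + bx³ + cx² + dx + e; the 5 given values yield a linear system in the 5 coefficients.
Solving, the leading coefficient vanishes, and Q(x) = 3x³ + 2x + 1.
The coefficient of x³ is 3.

3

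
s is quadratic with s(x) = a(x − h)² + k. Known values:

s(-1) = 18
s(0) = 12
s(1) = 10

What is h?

1

First differences -6, -2; second difference 4 = 2a, so a = 2.
Expanding, the x-coefficient is −2ah = -4h; matching it to the data gives h = 1, and then k = 10.
So s(x) = 2(x − 1)² + 10.
Hence h = 1.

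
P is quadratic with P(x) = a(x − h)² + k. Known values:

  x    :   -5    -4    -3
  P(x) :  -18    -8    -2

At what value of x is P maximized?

-2

First differences 10, 6; second difference -4 = 2a, so a = -2.
Expanding, the x-coefficient is −2ah = 4h; matching it to the data gives h = -2, and then k = 0.
So P(x) = -2(x + 2)² + 0.
Hence h = -2.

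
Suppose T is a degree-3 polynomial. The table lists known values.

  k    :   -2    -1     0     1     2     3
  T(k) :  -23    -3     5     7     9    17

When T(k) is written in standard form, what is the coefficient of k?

First differences: 20, 8, 2, 2, 8. Second differences: -12, -6, 0, 6. Third differences: 6, 6, 6.
Level-3 differences are constant, so T has degree 3.
Fitting a degree-3 polynomial gives T(k) = k³ - 3k² + 4k + 5.
The coefficient of k is 4.

4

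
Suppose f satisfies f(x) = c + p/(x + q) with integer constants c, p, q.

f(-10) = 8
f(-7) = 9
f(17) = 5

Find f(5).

3

(f(x) − c)(x + q) = p for each data point; the three points give a linear system in c and q, then p follows.
Solving: c = 6, q = 1, p = -18, so f(x) = 6 − 18/(x + 1).
Then f(5) = 6 − 18/6 = 3.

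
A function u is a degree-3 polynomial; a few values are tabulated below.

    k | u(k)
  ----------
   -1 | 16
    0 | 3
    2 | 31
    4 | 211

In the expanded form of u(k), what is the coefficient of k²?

7

Write u(k) = ak³ + bk² + ck + d; the 4 given values yield a linear system in the 4 coefficients.
Solving, u(k) = 2k³ + 7k² - 8k + 3.
The coefficient of k² is 7.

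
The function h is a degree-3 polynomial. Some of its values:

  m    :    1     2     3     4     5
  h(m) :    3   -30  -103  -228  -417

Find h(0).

First differences: -33, -73, -125, -189. Second differences: -40, -52, -64. Third differences: -12, -12.
Level-3 differences are constant, so h has degree 3.
Fitting a degree-3 polynomial gives h(m) = -2m³ - 8m² + 5m + 8.
Then h(0) = 8.

8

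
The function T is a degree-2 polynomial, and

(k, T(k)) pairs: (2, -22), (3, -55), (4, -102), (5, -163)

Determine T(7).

First differences: -33, -47, -61. Second differences: -14, -14.
Level-2 differences are constant, so T has degree 2.
Fitting a degree-2 polynomial gives T(k) = -7k² + 2k + 2.
Then T(7) = -327.

-327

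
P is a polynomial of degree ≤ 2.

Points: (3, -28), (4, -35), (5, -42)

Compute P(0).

First differences: -7, -7.
Level-1 differences are constant, so P has degree 1.
Fitting a degree-1 polynomial gives P(n) = -7n - 7.
Then P(0) = -7.

-7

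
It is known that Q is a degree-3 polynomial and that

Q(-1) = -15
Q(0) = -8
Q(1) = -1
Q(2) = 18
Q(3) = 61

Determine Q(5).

First differences: 7, 7, 19, 43. Second differences: 0, 12, 24. Third differences: 12, 12.
Level-3 differences are constant, so Q has degree 3.
Fitting a degree-3 polynomial gives Q(n) = 2n³ + 5n - 8.
Then Q(5) = 267.

267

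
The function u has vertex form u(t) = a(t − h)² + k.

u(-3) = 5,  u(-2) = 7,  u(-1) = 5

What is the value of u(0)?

-1

First differences 2, -2; second difference -4 = 2a, so a = -2.
Expanding, the t-coefficient is −2ah = 4h; matching it to the data gives h = -2, and then k = 7.
So u(t) = -2(t + 2)² + 7.
u(0) = -2·2² + 7 = -1.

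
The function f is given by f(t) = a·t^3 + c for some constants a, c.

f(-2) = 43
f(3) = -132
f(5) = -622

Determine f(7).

-1712

From f(-2) = 43 and f(3) = -132: -8a + c = 43 and 27a + c = -132.
Subtracting: 35a = -175, so a = -5; then c = 43 − (-5)·(-8) = 3.
So f(t) = -5t³ + 3, and f(7) = -1712.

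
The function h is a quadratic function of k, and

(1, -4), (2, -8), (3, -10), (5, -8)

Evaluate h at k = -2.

20

Write h(k) = ak² + bk + c; the 4 given values yield a linear system in the 3 coefficients.
Solving, h(k) = k² - 7k + 2.
Then h(-2) = 20.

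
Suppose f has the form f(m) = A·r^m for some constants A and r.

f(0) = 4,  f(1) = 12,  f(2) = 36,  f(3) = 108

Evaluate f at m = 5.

972

Consecutive ratio: 12/4 = 3, and 36/12 = 3, so r = 3.
Then A·3^0 = 4 gives A = 4, and f(m) = 4·3^m.
f(5) = 4·3^5 = 972.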